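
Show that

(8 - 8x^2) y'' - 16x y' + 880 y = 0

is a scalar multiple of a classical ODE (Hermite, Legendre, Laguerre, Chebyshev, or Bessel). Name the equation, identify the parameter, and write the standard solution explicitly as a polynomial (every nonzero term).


All three coefficients share the factor 8; dividing through by 8 gives  (1 - x^2) y'' - 2x y' + 110 y = 0.
This matches the Legendre equation (1 - x^2) y'' - 2x y' + n(n+1) y = 0 (note the -2x y' term) with n(n+1) = 110, so n = 10; the polynomial solution is P_10(x).
With y = sum_k a_k x^k, matching x^k gives (k+2)(k+1) a_{k+2} = [k(k+1) - n(n+1)] a_k = (k - 10)(k + 11) a_k. The right side vanishes at k = 10, so the series with the parity of 10 terminates at degree 10.
Standard normalization (P_n(1) = 1): leading coefficient (2n)!/(2^n (n!)^2) = 2432902008176640000/(1024*13168189440000) = 46189/256, so a_10 = 46189/256. Work downward with a_k = (k+1)(k+2) a_{k+2} / ((k - 10)(k + 11)):
  a_8 = (9)(10)(46189/256) / ((8 - 10)(8 + 11)) = (2078505/128)/(-38) = -109395/256
  a_6 = (7)(8)(-109395/256) / ((6 - 10)(6 + 11)) = (-765765/32)/(-68) = 45045/128
  a_4 = (5)(6)(45045/128) / ((4 - 10)(4 + 11)) = (675675/64)/(-90) = -15015/128
  a_2 = (3)(4)(-15015/128) / ((2 - 10)(2 + 11)) = (-45045/32)/(-104) = 3465/256
  a_0 = (1)(2)(3465/256) / ((0 - 10)(0 + 11)) = (3465/128)/(-110) = -63/256
Hence P_10(x) = 46189 x^10/256 - 109395 x^8/256 + 45045 x^6/128 - 15015 x^4/128 + 3465 x^2/256 - 63/256.

P_10(x); series = 46189 x^10/256 - 109395 x^8/256 + 45045 x^6/128 - 15015 x^4/128 + 3465 x^2/256 - 63/256


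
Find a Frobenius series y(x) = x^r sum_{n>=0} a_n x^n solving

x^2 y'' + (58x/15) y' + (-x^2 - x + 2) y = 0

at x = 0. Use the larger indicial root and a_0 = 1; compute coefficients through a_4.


Write in Frobenius form y'' + (p(x)/x) y' + (q(x)/x^2) y = 0:
  p(x) = 58/15,  q(x) = -x^2 - x + 2.
Indicial equation: r(r-1) + (58/15) r + (2) = 0 -> roots r_1 = -6/5, r_2 = -5/3.
Take r = r_1 = -6/5. Let y(x) = x^r sum_{n>=0} a_n x^n with a_0 = 1.
Substitute y = x^r sum a_n x^n and match x^{r+n}. The recurrence is
  D(n) a_n - 1 a_{n-1} - 1 a_{n-2} = 0,  where D(n) = (r+n)(r+n-1) + (58/15)(r+n) + (2).
  a_n = [1 a_{n-1} + 1 a_{n-2}] / D(n).
Since the indicial polynomial factors as (r - r_1)(r - r_2), D(n) = (r_1 + n - r_1)(r_1 + n - r_2) = n(n + 7/15).
Evaluating step by step (a_0 = 1):
  n = 1: D(1) = 1(1 + 7/15) = 22/15; numerator = 1(1) = 1; a_1 = (1)/(22/15) = 15/22
  n = 2: D(2) = 2(2 + 7/15) = 74/15; numerator = 1(15/22) + 1(1) = 37/22; a_2 = (37/22)/(74/15) = 15/44
  n = 3: D(3) = 3(3 + 7/15) = 52/5; numerator = 1(15/44) + 1(15/22) = 45/44; a_3 = (45/44)/(52/5) = 225/2288
  n = 4: D(4) = 4(4 + 7/15) = 268/15; numerator = 1(225/2288) + 1(15/44) = 1005/2288; a_4 = (1005/2288)/(268/15) = 225/9152

r = -6/5; a_0 = 1; a_1 = 15/22; a_2 = 15/44; a_3 = 225/2288; a_4 = 225/9152


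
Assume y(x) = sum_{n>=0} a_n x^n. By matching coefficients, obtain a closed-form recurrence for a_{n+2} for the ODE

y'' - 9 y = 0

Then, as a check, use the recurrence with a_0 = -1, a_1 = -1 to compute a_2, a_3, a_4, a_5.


Substitute y = sum_n a_n x^n into y'' + (const) y = 0.
y''(x) = sum_{n>=0} (n+2)(n+1) a_{n+2} x^n.
The ODE becomes sum_n [(n+2)(n+1) a_{n+2} - 9 a_n] x^n = 0.
Setting each coefficient to zero gives the recurrence:
  (n+2)(n+1) a_{n+2} - 9 a_n = 0,
  a_{n+2} = 9 / ((n+1)(n+2)) a_n.

Check with a_0 = -1, a_1 = -1 (apply the recurrence for n = 0, 1, 2, 3): a_0 = -1, a_1 = -1, a_2 = -9/2, a_3 = -3/2, a_4 = -27/8, a_5 = -27/40.

a_{n+2} = 9/((n+1)(n+2)) * a_n; check: a_0 = -1, a_1 = -1, a_2 = -9/2, a_3 = -3/2, a_4 = -27/8, a_5 = -27/40


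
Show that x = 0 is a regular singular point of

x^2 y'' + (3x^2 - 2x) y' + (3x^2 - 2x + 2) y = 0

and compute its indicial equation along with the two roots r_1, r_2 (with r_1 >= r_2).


Divide by x^2 to reach normal form y'' + P_1(x) y' + P_2(x) y = 0 with P_1(x) = 3 - 2/x and P_2(x) = 3 - 2/x + 2/x^2.
x = 0 is a singular point because the y'-coefficient 3 - 2/x has a pole at x = 0 and the y-coefficient 3 - 2/x + 2/x^2 has a pole at x = 0.
It is a regular singular point because x P_1(x) = p(x) = 3x - 2 and x^2 P_2(x) = q(x) = 3x^2 - 2x + 2 are polynomials, hence analytic at x = 0.
p(0) = -2,  q(0) = 2.
Indicial equation: r(r-1) + p(0) r + q(0) = 0, i.e. r^2 + (p(0) - 1) r + q(0) = 0, i.e. r^2 - 3 r + 2 = 0.
Discriminant: (-3)^2 - 4(2) = 1, so r = (3 ± 1)/2.
Solving: r_1 = 2, r_2 = 1.

indicial: r^2 - 3 r + 2 = 0; roots r_1 = 2, r_2 = 1


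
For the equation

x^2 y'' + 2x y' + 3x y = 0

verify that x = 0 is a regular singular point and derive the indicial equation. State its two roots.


Divide by x^2 to reach normal form y'' + P_1(x) y' + P_2(x) y = 0 with P_1(x) = 2/x and P_2(x) = 3/x.
x = 0 is a singular point because the y'-coefficient 2/x has a pole at x = 0 and the y-coefficient 3/x has a pole at x = 0.
It is a regular singular point because x P_1(x) = p(x) = 2 and x^2 P_2(x) = q(x) = 3x are polynomials, hence analytic at x = 0.
p(0) = 2,  q(0) = 0.
Indicial equation: r(r-1) + p(0) r + q(0) = 0, i.e. r^2 + (p(0) - 1) r + q(0) = 0, i.e. r^2 + 1 r = 0.
Discriminant: (1)^2 - 4(0) = 1, so r = (-1 ± 1)/2.
Solving: r_1 = 0, r_2 = -1.

indicial: r^2 + 1 r = 0; roots r_1 = 0, r_2 = -1


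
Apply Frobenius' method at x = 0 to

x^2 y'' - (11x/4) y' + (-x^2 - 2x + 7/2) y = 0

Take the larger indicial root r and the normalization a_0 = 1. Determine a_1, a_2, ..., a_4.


Write in Frobenius form y'' + (p(x)/x) y' + (q(x)/x^2) y = 0:
  p(x) = -11/4,  q(x) = -x^2 - 2x + 7/2.
Indicial equation: r(r-1) + (-11/4) r + (7/2) = 0 -> roots r_1 = 2, r_2 = 7/4.
Take r = r_1 = 2. Let y(x) = x^r sum_{n>=0} a_n x^n with a_0 = 1.
Substitute y = x^r sum a_n x^n and match x^{r+n}. The recurrence is
  D(n) a_n - 2 a_{n-1} - 1 a_{n-2} = 0,  where D(n) = (r+n)(r+n-1) + (-11/4)(r+n) + (7/2).
  a_n = [2 a_{n-1} + 1 a_{n-2}] / D(n).
Since the indicial polynomial factors as (r - r_1)(r - r_2), D(n) = (r_1 + n - r_1)(r_1 + n - r_2) = n(n + 1/4).
Evaluating step by step (a_0 = 1):
  n = 1: D(1) = 1(1 + 1/4) = 5/4; numerator = 2(1) = 2; a_1 = (2)/(5/4) = 8/5
  n = 2: D(2) = 2(2 + 1/4) = 9/2; numerator = 2(8/5) + 1(1) = 21/5; a_2 = (21/5)/(9/2) = 14/15
  n = 3: D(3) = 3(3 + 1/4) = 39/4; numerator = 2(14/15) + 1(8/5) = 52/15; a_3 = (52/15)/(39/4) = 16/45
  n = 4: D(4) = 4(4 + 1/4) = 17; numerator = 2(16/45) + 1(14/15) = 74/45; a_4 = (74/45)/(17) = 74/765

r = 2; a_0 = 1; a_1 = 8/5; a_2 = 14/15; a_3 = 16/45; a_4 = 74/765


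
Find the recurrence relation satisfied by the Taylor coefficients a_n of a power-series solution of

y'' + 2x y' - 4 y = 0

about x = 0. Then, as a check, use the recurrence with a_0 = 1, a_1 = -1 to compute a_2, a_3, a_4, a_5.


Substitute y = sum_n a_n x^n.
y''(x) has coefficient (n+2)(n+1) a_{n+2} at x^n;
2 x y'(x) has coefficient 2 n a_n at x^n (shift);
-4 y(x) has coefficient -4 a_n at x^n.
Matching x^n: (n+2)(n+1) a_{n+2} + (2n - 4) a_n = 0.
Thus a_{n+2} = (-2n + 4) / ((n+1)(n+2)) * a_n.

Check with a_0 = 1, a_1 = -1 (apply the recurrence for n = 0, 1, 2, 3): a_0 = 1, a_1 = -1, a_2 = 2, a_3 = -1/3, a_4 = 0, a_5 = 1/30.

a_(n+2) = (-2n + 4) / ((n+1)(n+2)) * a_n; check: a_0 = 1, a_1 = -1, a_2 = 2, a_3 = -1/3, a_4 = 0, a_5 = 1/30


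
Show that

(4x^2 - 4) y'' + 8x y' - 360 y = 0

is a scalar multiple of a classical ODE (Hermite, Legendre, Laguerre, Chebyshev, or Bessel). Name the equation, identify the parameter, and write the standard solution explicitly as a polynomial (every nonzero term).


All three coefficients share the factor -4; dividing through by -4 gives  (1 - x^2) y'' - 2x y' + 90 y = 0.
This matches the Legendre equation (1 - x^2) y'' - 2x y' + n(n+1) y = 0 (note the -2x y' term) with n(n+1) = 90, so n = 9; the polynomial solution is P_9(x).
With y = sum_k a_k x^k, matching x^k gives (k+2)(k+1) a_{k+2} = [k(k+1) - n(n+1)] a_k = (k - 9)(k + 10) a_k. The right side vanishes at k = 9, so the series with the parity of 9 terminates at degree 9.
Standard normalization (P_n(1) = 1): leading coefficient (2n)!/(2^n (n!)^2) = 6402373705728000/(512*131681894400) = 12155/128, so a_9 = 12155/128. Work downward with a_k = (k+1)(k+2) a_{k+2} / ((k - 9)(k + 10)):
  a_7 = (8)(9)(12155/128) / ((7 - 9)(7 + 10)) = (109395/16)/(-34) = -6435/32
  a_5 = (6)(7)(-6435/32) / ((5 - 9)(5 + 10)) = (-135135/16)/(-60) = 9009/64
  a_3 = (4)(5)(9009/64) / ((3 - 9)(3 + 10)) = (45045/16)/(-78) = -1155/32
  a_1 = (2)(3)(-1155/32) / ((1 - 9)(1 + 10)) = (-3465/16)/(-88) = 315/128
Hence P_9(x) = 12155 x^9/128 - 6435 x^7/32 + 9009 x^5/64 - 1155 x^3/32 + 315 x/128.

P_9(x); series = 12155 x^9/128 - 6435 x^7/32 + 9009 x^5/64 - 1155 x^3/32 + 315 x/128


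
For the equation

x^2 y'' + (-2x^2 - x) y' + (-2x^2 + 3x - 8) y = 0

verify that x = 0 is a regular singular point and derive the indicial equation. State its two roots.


Divide by x^2 to reach normal form y'' + P_1(x) y' + P_2(x) y = 0 with P_1(x) = -2 - 1/x and P_2(x) = -2 + 3/x - 8/x^2.
x = 0 is a singular point because the y'-coefficient -2 - 1/x has a pole at x = 0 and the y-coefficient -2 + 3/x - 8/x^2 has a pole at x = 0.
It is a regular singular point because x P_1(x) = p(x) = -2x - 1 and x^2 P_2(x) = q(x) = -2x^2 + 3x - 8 are polynomials, hence analytic at x = 0.
p(0) = -1,  q(0) = -8.
Indicial equation: r(r-1) + p(0) r + q(0) = 0, i.e. r^2 + (p(0) - 1) r + q(0) = 0, i.e. r^2 - 2 r - 8 = 0.
Discriminant: (-2)^2 - 4(-8) = 36, so r = (2 ± 6)/2.
Solving: r_1 = 4, r_2 = -2.

indicial: r^2 - 2 r - 8 = 0; roots r_1 = 4, r_2 = -2


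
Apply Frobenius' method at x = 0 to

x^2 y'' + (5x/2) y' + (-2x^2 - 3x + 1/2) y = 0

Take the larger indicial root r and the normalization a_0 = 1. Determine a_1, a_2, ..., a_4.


Write in Frobenius form y'' + (p(x)/x) y' + (q(x)/x^2) y = 0:
  p(x) = 5/2,  q(x) = -2x^2 - 3x + 1/2.
Indicial equation: r(r-1) + (5/2) r + (1/2) = 0 -> roots r_1 = -1/2, r_2 = -1.
Take r = r_1 = -1/2. Let y(x) = x^r sum_{n>=0} a_n x^n with a_0 = 1.
Substitute y = x^r sum a_n x^n and match x^{r+n}. The recurrence is
  D(n) a_n - 3 a_{n-1} - 2 a_{n-2} = 0,  where D(n) = (r+n)(r+n-1) + (5/2)(r+n) + (1/2).
  a_n = [3 a_{n-1} + 2 a_{n-2}] / D(n).
Since the indicial polynomial factors as (r - r_1)(r - r_2), D(n) = (r_1 + n - r_1)(r_1 + n - r_2) = n(n + 1/2).
Evaluating step by step (a_0 = 1):
  n = 1: D(1) = 1(1 + 1/2) = 3/2; numerator = 3(1) = 3; a_1 = (3)/(3/2) = 2
  n = 2: D(2) = 2(2 + 1/2) = 5; numerator = 3(2) + 2(1) = 8; a_2 = (8)/(5) = 8/5
  n = 3: D(3) = 3(3 + 1/2) = 21/2; numerator = 3(8/5) + 2(2) = 44/5; a_3 = (44/5)/(21/2) = 88/105
  n = 4: D(4) = 4(4 + 1/2) = 18; numerator = 3(88/105) + 2(8/5) = 40/7; a_4 = (40/7)/(18) = 20/63

r = -1/2; a_0 = 1; a_1 = 2; a_2 = 8/5; a_3 = 88/105; a_4 = 20/63


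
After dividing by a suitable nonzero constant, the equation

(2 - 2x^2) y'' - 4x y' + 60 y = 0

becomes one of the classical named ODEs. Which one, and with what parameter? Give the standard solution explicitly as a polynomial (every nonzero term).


All three coefficients share the factor 2; dividing through by 2 gives  (1 - x^2) y'' - 2x y' + 30 y = 0.
This matches the Legendre equation (1 - x^2) y'' - 2x y' + n(n+1) y = 0 (note the -2x y' term) with n(n+1) = 30, so n = 5; the polynomial solution is P_5(x).
With y = sum_k a_k x^k, matching x^k gives (k+2)(k+1) a_{k+2} = [k(k+1) - n(n+1)] a_k = (k - 5)(k + 6) a_k. The right side vanishes at k = 5, so the series with the parity of 5 terminates at degree 5.
Standard normalization (P_n(1) = 1): leading coefficient (2n)!/(2^n (n!)^2) = 3628800/(32*14400) = 63/8, so a_5 = 63/8. Work downward with a_k = (k+1)(k+2) a_{k+2} / ((k - 5)(k + 6)):
  a_3 = (4)(5)(63/8) / ((3 - 5)(3 + 6)) = (315/2)/(-18) = -35/4
  a_1 = (2)(3)(-35/4) / ((1 - 5)(1 + 6)) = (-105/2)/(-28) = 15/8
Hence P_5(x) = 63 x^5/8 - 35 x^3/4 + 15 x/8.

P_5(x); series = 63 x^5/8 - 35 x^3/4 + 15 x/8


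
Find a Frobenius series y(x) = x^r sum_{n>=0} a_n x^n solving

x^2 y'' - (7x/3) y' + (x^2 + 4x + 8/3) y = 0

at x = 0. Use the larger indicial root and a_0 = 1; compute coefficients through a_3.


Write in Frobenius form y'' + (p(x)/x) y' + (q(x)/x^2) y = 0:
  p(x) = -7/3,  q(x) = x^2 + 4x + 8/3.
Indicial equation: r(r-1) + (-7/3) r + (8/3) = 0 -> roots r_1 = 2, r_2 = 4/3.
Take r = r_1 = 2. Let y(x) = x^r sum_{n>=0} a_n x^n with a_0 = 1.
Substitute y = x^r sum a_n x^n and match x^{r+n}. The recurrence is
  D(n) a_n + 4 a_{n-1} + 1 a_{n-2} = 0,  where D(n) = (r+n)(r+n-1) + (-7/3)(r+n) + (8/3).
  a_n = [-4 a_{n-1} - 1 a_{n-2}] / D(n).
Since the indicial polynomial factors as (r - r_1)(r - r_2), D(n) = (r_1 + n - r_1)(r_1 + n - r_2) = n(n + 2/3).
Evaluating step by step (a_0 = 1):
  n = 1: D(1) = 1(1 + 2/3) = 5/3; numerator = -4(1) = -4; a_1 = (-4)/(5/3) = -12/5
  n = 2: D(2) = 2(2 + 2/3) = 16/3; numerator = -4(-12/5) - 1(1) = 43/5; a_2 = (43/5)/(16/3) = 129/80
  n = 3: D(3) = 3(3 + 2/3) = 11; numerator = -4(129/80) - 1(-12/5) = -81/20; a_3 = (-81/20)/(11) = -81/220

r = 2; a_0 = 1; a_1 = -12/5; a_2 = 129/80; a_3 = -81/220


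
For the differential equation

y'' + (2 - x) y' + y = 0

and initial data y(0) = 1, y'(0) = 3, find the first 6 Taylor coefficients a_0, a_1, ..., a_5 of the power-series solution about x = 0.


Ansatz: y(x) = sum_{n>=0} a_n x^n, so y'(x) = sum_{n>=1} n a_n x^(n-1) and y''(x) = sum_{n>=2} n(n-1) a_n x^(n-2).
Substitute into P(x) y'' + Q(x) y' + R(x) y = 0 with P(x) = 1, Q(x) = 2 - x, R(x) = 1, and match powers of x.
Initial conditions: a_0 = 1, a_1 = 3.
Setting the coefficient of each power of x to zero and solving order by order (substituting the coefficients already found):
  x^0: 2 a_2 + 2 a_1 + a_0 = 0  ->  2 a_2 = -2 a_1 - a_0 = -7  ->  a_2 = -7/2
  x^1: 6 a_3 + 4 a_2 = 0  ->  6 a_3 = -4 a_2 = 14  ->  a_3 = 7/3
  x^2: 12 a_4 + 6 a_3 - a_2 = 0  ->  12 a_4 = -6 a_3 + a_2 = -35/2  ->  a_4 = -35/24
  x^3: 20 a_5 + 8 a_4 - 2 a_3 = 0  ->  20 a_5 = -8 a_4 + 2 a_3 = 49/3  ->  a_5 = 49/60
Truncated series: y(x) = 1 + 3 x - (7/2) x^2 + (7/3) x^3 - (35/24) x^4 + (49/60) x^5 + O(x^6).

a_0 = 1; a_1 = 3; a_2 = -7/2; a_3 = 7/3; a_4 = -35/24; a_5 = 49/60


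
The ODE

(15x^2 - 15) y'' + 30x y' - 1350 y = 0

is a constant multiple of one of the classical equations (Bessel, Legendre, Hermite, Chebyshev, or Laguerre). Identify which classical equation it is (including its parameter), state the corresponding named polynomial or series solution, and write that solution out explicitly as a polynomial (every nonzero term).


All three coefficients share the factor -15; dividing through by -15 gives  (1 - x^2) y'' - 2x y' + 90 y = 0.
This matches the Legendre equation (1 - x^2) y'' - 2x y' + n(n+1) y = 0 (note the -2x y' term) with n(n+1) = 90, so n = 9; the polynomial solution is P_9(x).
With y = sum_k a_k x^k, matching x^k gives (k+2)(k+1) a_{k+2} = [k(k+1) - n(n+1)] a_k = (k - 9)(k + 10) a_k. The right side vanishes at k = 9, so the series with the parity of 9 terminates at degree 9.
Standard normalization (P_n(1) = 1): leading coefficient (2n)!/(2^n (n!)^2) = 6402373705728000/(512*131681894400) = 12155/128, so a_9 = 12155/128. Work downward with a_k = (k+1)(k+2) a_{k+2} / ((k - 9)(k + 10)):
  a_7 = (8)(9)(12155/128) / ((7 - 9)(7 + 10)) = (109395/16)/(-34) = -6435/32
  a_5 = (6)(7)(-6435/32) / ((5 - 9)(5 + 10)) = (-135135/16)/(-60) = 9009/64
  a_3 = (4)(5)(9009/64) / ((3 - 9)(3 + 10)) = (45045/16)/(-78) = -1155/32
  a_1 = (2)(3)(-1155/32) / ((1 - 9)(1 + 10)) = (-3465/16)/(-88) = 315/128
Hence P_9(x) = 12155 x^9/128 - 6435 x^7/32 + 9009 x^5/64 - 1155 x^3/32 + 315 x/128.

P_9(x); series = 12155 x^9/128 - 6435 x^7/32 + 9009 x^5/64 - 1155 x^3/32 + 315 x/128


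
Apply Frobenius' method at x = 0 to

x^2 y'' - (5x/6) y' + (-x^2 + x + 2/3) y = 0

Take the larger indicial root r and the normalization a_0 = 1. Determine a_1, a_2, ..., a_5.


Write in Frobenius form y'' + (p(x)/x) y' + (q(x)/x^2) y = 0:
  p(x) = -5/6,  q(x) = -x^2 + x + 2/3.
Indicial equation: r(r-1) + (-5/6) r + (2/3) = 0 -> roots r_1 = 4/3, r_2 = 1/2.
Take r = r_1 = 4/3. Let y(x) = x^r sum_{n>=0} a_n x^n with a_0 = 1.
Substitute y = x^r sum a_n x^n and match x^{r+n}. The recurrence is
  D(n) a_n + 1 a_{n-1} - 1 a_{n-2} = 0,  where D(n) = (r+n)(r+n-1) + (-5/6)(r+n) + (2/3).
  a_n = [-1 a_{n-1} + 1 a_{n-2}] / D(n).
Since the indicial polynomial factors as (r - r_1)(r - r_2), D(n) = (r_1 + n - r_1)(r_1 + n - r_2) = n(n + 5/6).
Evaluating step by step (a_0 = 1):
  n = 1: D(1) = 1(1 + 5/6) = 11/6; numerator = -1(1) = -1; a_1 = (-1)/(11/6) = -6/11
  n = 2: D(2) = 2(2 + 5/6) = 17/3; numerator = -1(-6/11) + 1(1) = 17/11; a_2 = (17/11)/(17/3) = 3/11
  n = 3: D(3) = 3(3 + 5/6) = 23/2; numerator = -1(3/11) + 1(-6/11) = -9/11; a_3 = (-9/11)/(23/2) = -18/253
  n = 4: D(4) = 4(4 + 5/6) = 58/3; numerator = -1(-18/253) + 1(3/11) = 87/253; a_4 = (87/253)/(58/3) = 9/506
  n = 5: D(5) = 5(5 + 5/6) = 175/6; numerator = -1(9/506) + 1(-18/253) = -45/506; a_5 = (-45/506)/(175/6) = -27/8855

r = 4/3; a_0 = 1; a_1 = -6/11; a_2 = 3/11; a_3 = -18/253; a_4 = 9/506; a_5 = -27/8855


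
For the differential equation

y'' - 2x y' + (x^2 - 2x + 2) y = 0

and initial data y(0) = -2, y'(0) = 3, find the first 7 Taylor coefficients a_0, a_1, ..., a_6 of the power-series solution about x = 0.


Ansatz: y(x) = sum_{n>=0} a_n x^n, so y'(x) = sum_{n>=1} n a_n x^(n-1) and y''(x) = sum_{n>=2} n(n-1) a_n x^(n-2).
Substitute into P(x) y'' + Q(x) y' + R(x) y = 0 with P(x) = 1, Q(x) = -2x, R(x) = x^2 - 2x + 2, and match powers of x.
Initial conditions: a_0 = -2, a_1 = 3.
Setting the coefficient of each power of x to zero and solving order by order (substituting the coefficients already found):
  x^0: 2 a_2 + 2 a_0 = 0  ->  2 a_2 = -2 a_0 = 4  ->  a_2 = 2
  x^1: 6 a_3 - 2 a_0 = 0  ->  6 a_3 = 2 a_0 = -4  ->  a_3 = -2/3
  x^2: 12 a_4 - 2 a_2 - 2 a_1 + a_0 = 0  ->  12 a_4 = 2 a_2 + 2 a_1 - a_0 = 12  ->  a_4 = 1
  x^3: 20 a_5 - 4 a_3 - 2 a_2 + a_1 = 0  ->  20 a_5 = 4 a_3 + 2 a_2 - a_1 = -5/3  ->  a_5 = -1/12
  x^4: 30 a_6 - 6 a_4 - 2 a_3 + a_2 = 0  ->  30 a_6 = 6 a_4 + 2 a_3 - a_2 = 8/3  ->  a_6 = 4/45
Truncated series: y(x) = -2 + 3 x + 2 x^2 - (2/3) x^3 + x^4 - (1/12) x^5 + (4/45) x^6 + O(x^7).

a_0 = -2; a_1 = 3; a_2 = 2; a_3 = -2/3; a_4 = 1; a_5 = -1/12; a_6 = 4/45


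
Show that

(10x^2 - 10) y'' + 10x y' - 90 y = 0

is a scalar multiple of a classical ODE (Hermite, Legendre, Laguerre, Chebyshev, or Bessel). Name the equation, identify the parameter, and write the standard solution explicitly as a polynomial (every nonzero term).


All three coefficients share the factor -10; dividing through by -10 gives  (1 - x^2) y'' - x y' + 9 y = 0.
This matches the Chebyshev equation (1 - x^2) y'' - x y' + n^2 y = 0 (note the -x y' term, not -2x y') with n^2 = 9, so n = 3; the polynomial solution is T_3(x).
With y = sum_k a_k x^k, matching x^k gives (k+2)(k+1) a_{k+2} = (k^2 - n^2) a_k = (k - 3)(k + 3) a_k. The right side vanishes at k = 3, so the series with the parity of 3 terminates at degree 3.
Standard normalization: leading coefficient of T_n is 2^(n-1), so a_3 = 2^2 = 4. Work downward with a_k = (k+1)(k+2) a_{k+2} / ((k - 3)(k + 3)):
  a_1 = (2)(3)(4) / ((1 - 3)(1 + 3)) = 24/(-8) = -3
Hence T_3(x) = 4 x^3 - 3 x.

T_3(x); series = 4 x^3 - 3 x


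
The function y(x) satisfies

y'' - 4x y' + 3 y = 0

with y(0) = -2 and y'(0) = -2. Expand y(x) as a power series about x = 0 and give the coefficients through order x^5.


Ansatz: y(x) = sum_{n>=0} a_n x^n, so y'(x) = sum_{n>=1} n a_n x^(n-1) and y''(x) = sum_{n>=2} n(n-1) a_n x^(n-2).
Substitute into P(x) y'' + Q(x) y' + R(x) y = 0 with P(x) = 1, Q(x) = -4x, R(x) = 3, and match powers of x.
Initial conditions: a_0 = -2, a_1 = -2.
Setting the coefficient of each power of x to zero and solving order by order (substituting the coefficients already found):
  x^0: 2 a_2 + 3 a_0 = 0  ->  2 a_2 = -3 a_0 = 6  ->  a_2 = 3
  x^1: 6 a_3 - a_1 = 0  ->  6 a_3 = a_1 = -2  ->  a_3 = -1/3
  x^2: 12 a_4 - 5 a_2 = 0  ->  12 a_4 = 5 a_2 = 15  ->  a_4 = 5/4
  x^3: 20 a_5 - 9 a_3 = 0  ->  20 a_5 = 9 a_3 = -3  ->  a_5 = -3/20
Truncated series: y(x) = -2 - 2 x + 3 x^2 - (1/3) x^3 + (5/4) x^4 - (3/20) x^5 + O(x^6).

a_0 = -2; a_1 = -2; a_2 = 3; a_3 = -1/3; a_4 = 5/4; a_5 = -3/20


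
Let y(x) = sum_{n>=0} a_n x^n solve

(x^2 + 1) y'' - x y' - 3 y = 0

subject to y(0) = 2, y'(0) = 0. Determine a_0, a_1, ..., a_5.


Ansatz: y(x) = sum_{n>=0} a_n x^n, so y'(x) = sum_{n>=1} n a_n x^(n-1) and y''(x) = sum_{n>=2} n(n-1) a_n x^(n-2).
Substitute into P(x) y'' + Q(x) y' + R(x) y = 0 with P(x) = x^2 + 1, Q(x) = -x, R(x) = -3, and match powers of x.
Initial conditions: a_0 = 2, a_1 = 0.
Setting the coefficient of each power of x to zero and solving order by order (substituting the coefficients already found):
  x^0: 2 a_2 - 3 a_0 = 0  ->  2 a_2 = 3 a_0 = 6  ->  a_2 = 3
  x^1: 6 a_3 - 4 a_1 = 0  ->  6 a_3 = 4 a_1 = 0  ->  a_3 = 0
  x^2: 12 a_4 - 3 a_2 = 0  ->  12 a_4 = 3 a_2 = 9  ->  a_4 = 3/4
  x^3: 20 a_5 = 0  ->  a_5 = 0
Truncated series: y(x) = 2 + 3 x^2 + (3/4) x^4 + O(x^6).

a_0 = 2; a_1 = 0; a_2 = 3; a_3 = 0; a_4 = 3/4; a_5 = 0


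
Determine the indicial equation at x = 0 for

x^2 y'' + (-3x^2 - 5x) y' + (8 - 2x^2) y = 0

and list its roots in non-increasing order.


Divide by x^2 to reach normal form y'' + P_1(x) y' + P_2(x) y = 0 with P_1(x) = -3 - 5/x and P_2(x) = -2 + 8/x^2.
x = 0 is a singular point because the y'-coefficient -3 - 5/x has a pole at x = 0 and the y-coefficient -2 + 8/x^2 has a pole at x = 0.
It is a regular singular point because x P_1(x) = p(x) = -3x - 5 and x^2 P_2(x) = q(x) = 8 - 2x^2 are polynomials, hence analytic at x = 0.
p(0) = -5,  q(0) = 8.
Indicial equation: r(r-1) + p(0) r + q(0) = 0, i.e. r^2 + (p(0) - 1) r + q(0) = 0, i.e. r^2 - 6 r + 8 = 0.
Discriminant: (-6)^2 - 4(8) = 4, so r = (6 ± 2)/2.
Solving: r_1 = 4, r_2 = 2.

indicial: r^2 - 6 r + 8 = 0; roots r_1 = 4, r_2 = 2


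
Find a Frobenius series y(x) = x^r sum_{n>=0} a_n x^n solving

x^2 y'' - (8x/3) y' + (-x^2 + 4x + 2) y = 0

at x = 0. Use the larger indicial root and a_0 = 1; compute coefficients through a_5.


Write in Frobenius form y'' + (p(x)/x) y' + (q(x)/x^2) y = 0:
  p(x) = -8/3,  q(x) = -x^2 + 4x + 2.
Indicial equation: r(r-1) + (-8/3) r + (2) = 0 -> roots r_1 = 3, r_2 = 2/3.
Take r = r_1 = 3. Let y(x) = x^r sum_{n>=0} a_n x^n with a_0 = 1.
Substitute y = x^r sum a_n x^n and match x^{r+n}. The recurrence is
  D(n) a_n + 4 a_{n-1} - 1 a_{n-2} = 0,  where D(n) = (r+n)(r+n-1) + (-8/3)(r+n) + (2).
  a_n = [-4 a_{n-1} + 1 a_{n-2}] / D(n).
Since the indicial polynomial factors as (r - r_1)(r - r_2), D(n) = (r_1 + n - r_1)(r_1 + n - r_2) = n(n + 7/3).
Evaluating step by step (a_0 = 1):
  n = 1: D(1) = 1(1 + 7/3) = 10/3; numerator = -4(1) = -4; a_1 = (-4)/(10/3) = -6/5
  n = 2: D(2) = 2(2 + 7/3) = 26/3; numerator = -4(-6/5) + 1(1) = 29/5; a_2 = (29/5)/(26/3) = 87/130
  n = 3: D(3) = 3(3 + 7/3) = 16; numerator = -4(87/130) + 1(-6/5) = -252/65; a_3 = (-252/65)/(16) = -63/260
  n = 4: D(4) = 4(4 + 7/3) = 76/3; numerator = -4(-63/260) + 1(87/130) = 213/130; a_4 = (213/130)/(76/3) = 639/9880
  n = 5: D(5) = 5(5 + 7/3) = 110/3; numerator = -4(639/9880) + 1(-63/260) = -495/988; a_5 = (-495/988)/(110/3) = -27/1976

r = 3; a_0 = 1; a_1 = -6/5; a_2 = 87/130; a_3 = -63/260; a_4 = 639/9880; a_5 = -27/1976


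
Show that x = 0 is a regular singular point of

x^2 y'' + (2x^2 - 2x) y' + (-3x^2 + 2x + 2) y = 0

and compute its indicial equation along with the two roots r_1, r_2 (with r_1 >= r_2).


Divide by x^2 to reach normal form y'' + P_1(x) y' + P_2(x) y = 0 with P_1(x) = 2 - 2/x and P_2(x) = -3 + 2/x + 2/x^2.
x = 0 is a singular point because the y'-coefficient 2 - 2/x has a pole at x = 0 and the y-coefficient -3 + 2/x + 2/x^2 has a pole at x = 0.
It is a regular singular point because x P_1(x) = p(x) = 2x - 2 and x^2 P_2(x) = q(x) = -3x^2 + 2x + 2 are polynomials, hence analytic at x = 0.
p(0) = -2,  q(0) = 2.
Indicial equation: r(r-1) + p(0) r + q(0) = 0, i.e. r^2 + (p(0) - 1) r + q(0) = 0, i.e. r^2 - 3 r + 2 = 0.
Discriminant: (-3)^2 - 4(2) = 1, so r = (3 ± 1)/2.
Solving: r_1 = 2, r_2 = 1.

indicial: r^2 - 3 r + 2 = 0; roots r_1 = 2, r_2 = 1


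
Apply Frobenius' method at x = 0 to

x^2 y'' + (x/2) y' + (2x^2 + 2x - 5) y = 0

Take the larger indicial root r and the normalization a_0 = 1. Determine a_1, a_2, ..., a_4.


Write in Frobenius form y'' + (p(x)/x) y' + (q(x)/x^2) y = 0:
  p(x) = 1/2,  q(x) = 2x^2 + 2x - 5.
Indicial equation: r(r-1) + (1/2) r + (-5) = 0 -> roots r_1 = 5/2, r_2 = -2.
Take r = r_1 = 5/2. Let y(x) = x^r sum_{n>=0} a_n x^n with a_0 = 1.
Substitute y = x^r sum a_n x^n and match x^{r+n}. The recurrence is
  D(n) a_n + 2 a_{n-1} + 2 a_{n-2} = 0,  where D(n) = (r+n)(r+n-1) + (1/2)(r+n) + (-5).
  a_n = [-2 a_{n-1} - 2 a_{n-2}] / D(n).
Since the indicial polynomial factors as (r - r_1)(r - r_2), D(n) = (r_1 + n - r_1)(r_1 + n - r_2) = n(n + 9/2).
Evaluating step by step (a_0 = 1):
  n = 1: D(1) = 1(1 + 9/2) = 11/2; numerator = -2(1) = -2; a_1 = (-2)/(11/2) = -4/11
  n = 2: D(2) = 2(2 + 9/2) = 13; numerator = -2(-4/11) - 2(1) = -14/11; a_2 = (-14/11)/(13) = -14/143
  n = 3: D(3) = 3(3 + 9/2) = 45/2; numerator = -2(-14/143) - 2(-4/11) = 12/13; a_3 = (12/13)/(45/2) = 8/195
  n = 4: D(4) = 4(4 + 9/2) = 34; numerator = -2(8/195) - 2(-14/143) = 244/2145; a_4 = (244/2145)/(34) = 122/36465

r = 5/2; a_0 = 1; a_1 = -4/11; a_2 = -14/143; a_3 = 8/195; a_4 = 122/36465


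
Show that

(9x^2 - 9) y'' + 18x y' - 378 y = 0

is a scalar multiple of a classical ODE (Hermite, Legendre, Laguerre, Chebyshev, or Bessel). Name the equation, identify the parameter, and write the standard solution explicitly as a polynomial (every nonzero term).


All three coefficients share the factor -9; dividing through by -9 gives  (1 - x^2) y'' - 2x y' + 42 y = 0.
This matches the Legendre equation (1 - x^2) y'' - 2x y' + n(n+1) y = 0 (note the -2x y' term) with n(n+1) = 42, so n = 6; the polynomial solution is P_6(x).
With y = sum_k a_k x^k, matching x^k gives (k+2)(k+1) a_{k+2} = [k(k+1) - n(n+1)] a_k = (k - 6)(k + 7) a_k. The right side vanishes at k = 6, so the series with the parity of 6 terminates at degree 6.
Standard normalization (P_n(1) = 1): leading coefficient (2n)!/(2^n (n!)^2) = 479001600/(64*518400) = 231/16, so a_6 = 231/16. Work downward with a_k = (k+1)(k+2) a_{k+2} / ((k - 6)(k + 7)):
  a_4 = (5)(6)(231/16) / ((4 - 6)(4 + 7)) = (3465/8)/(-22) = -315/16
  a_2 = (3)(4)(-315/16) / ((2 - 6)(2 + 7)) = (-945/4)/(-36) = 105/16
  a_0 = (1)(2)(105/16) / ((0 - 6)(0 + 7)) = (105/8)/(-42) = -5/16
Hence P_6(x) = 231 x^6/16 - 315 x^4/16 + 105 x^2/16 - 5/16.

P_6(x); series = 231 x^6/16 - 315 x^4/16 + 105 x^2/16 - 5/16


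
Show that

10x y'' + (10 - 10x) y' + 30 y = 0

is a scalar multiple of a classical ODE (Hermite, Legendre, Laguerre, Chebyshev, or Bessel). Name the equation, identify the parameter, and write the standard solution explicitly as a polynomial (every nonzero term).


All three coefficients share the factor 10; dividing through by 10 gives  x y'' + (1 - x) y' + 3 y = 0.
This matches the Laguerre equation x y'' + (1 - x) y' + n y = 0 with n = 3; the polynomial solution is L_3(x).
With y = sum_k a_k x^k, matching x^k gives (k+1)k a_{k+1} + (k+1) a_{k+1} - k a_k + n a_k = 0, i.e. (k+1)^2 a_{k+1} = (k - n) a_k = (k - 3) a_k. The right side vanishes at k = 3, so the series terminates at degree 3.
Standard normalization L_n(0) = 1 gives a_0 = 1. Work upward with a_{k+1} = (k - 3) a_k / (k+1)^2:
  a_1 = (0 - 3)(1) / 1^2 = -3/1 = -3
  a_2 = (1 - 3)(-3) / 2^2 = 6/4 = 3/2
  a_3 = (2 - 3)(3/2) / 3^2 = (-3/2)/9 = -1/6
Hence L_3(x) = -x^3/6 + 3 x^2/2 - 3 x + 1.

L_3(x); series = -x^3/6 + 3 x^2/2 - 3 x + 1


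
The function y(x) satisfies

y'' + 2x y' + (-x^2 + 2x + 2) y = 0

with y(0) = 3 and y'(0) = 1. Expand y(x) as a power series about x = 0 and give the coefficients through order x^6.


Ansatz: y(x) = sum_{n>=0} a_n x^n, so y'(x) = sum_{n>=1} n a_n x^(n-1) and y''(x) = sum_{n>=2} n(n-1) a_n x^(n-2).
Substitute into P(x) y'' + Q(x) y' + R(x) y = 0 with P(x) = 1, Q(x) = 2x, R(x) = -x^2 + 2x + 2, and match powers of x.
Initial conditions: a_0 = 3, a_1 = 1.
Setting the coefficient of each power of x to zero and solving order by order (substituting the coefficients already found):
  x^0: 2 a_2 + 2 a_0 = 0  ->  2 a_2 = -2 a_0 = -6  ->  a_2 = -3
  x^1: 6 a_3 + 4 a_1 + 2 a_0 = 0  ->  6 a_3 = -4 a_1 - 2 a_0 = -10  ->  a_3 = -5/3
  x^2: 12 a_4 + 6 a_2 + 2 a_1 - a_0 = 0  ->  12 a_4 = -6 a_2 - 2 a_1 + a_0 = 19  ->  a_4 = 19/12
  x^3: 20 a_5 + 8 a_3 + 2 a_2 - a_1 = 0  ->  20 a_5 = -8 a_3 - 2 a_2 + a_1 = 61/3  ->  a_5 = 61/60
  x^4: 30 a_6 + 10 a_4 + 2 a_3 - a_2 = 0  ->  30 a_6 = -10 a_4 - 2 a_3 + a_2 = -31/2  ->  a_6 = -31/60
Truncated series: y(x) = 3 + x - 3 x^2 - (5/3) x^3 + (19/12) x^4 + (61/60) x^5 - (31/60) x^6 + O(x^7).

a_0 = 3; a_1 = 1; a_2 = -3; a_3 = -5/3; a_4 = 19/12; a_5 = 61/60; a_6 = -31/60


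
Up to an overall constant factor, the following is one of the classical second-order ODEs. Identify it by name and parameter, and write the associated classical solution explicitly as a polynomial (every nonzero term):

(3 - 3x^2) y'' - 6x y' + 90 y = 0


All three coefficients share the factor 3; dividing through by 3 gives  (1 - x^2) y'' - 2x y' + 30 y = 0.
This matches the Legendre equation (1 - x^2) y'' - 2x y' + n(n+1) y = 0 (note the -2x y' term) with n(n+1) = 30, so n = 5; the polynomial solution is P_5(x).
With y = sum_k a_k x^k, matching x^k gives (k+2)(k+1) a_{k+2} = [k(k+1) - n(n+1)] a_k = (k - 5)(k + 6) a_k. The right side vanishes at k = 5, so the series with the parity of 5 terminates at degree 5.
Standard normalization (P_n(1) = 1): leading coefficient (2n)!/(2^n (n!)^2) = 3628800/(32*14400) = 63/8, so a_5 = 63/8. Work downward with a_k = (k+1)(k+2) a_{k+2} / ((k - 5)(k + 6)):
  a_3 = (4)(5)(63/8) / ((3 - 5)(3 + 6)) = (315/2)/(-18) = -35/4
  a_1 = (2)(3)(-35/4) / ((1 - 5)(1 + 6)) = (-105/2)/(-28) = 15/8
Hence P_5(x) = 63 x^5/8 - 35 x^3/4 + 15 x/8.

P_5(x); series = 63 x^5/8 - 35 x^3/4 + 15 x/8


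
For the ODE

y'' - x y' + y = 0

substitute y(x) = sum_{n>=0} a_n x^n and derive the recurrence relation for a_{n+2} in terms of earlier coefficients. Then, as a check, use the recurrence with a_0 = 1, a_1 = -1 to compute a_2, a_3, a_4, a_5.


Substitute y = sum_n a_n x^n.
y''(x) has coefficient (n+2)(n+1) a_{n+2} at x^n;
-x y'(x) has coefficient -n a_n at x^n (shift);
y(x) has coefficient 1 a_n at x^n.
Matching x^n: (n+2)(n+1) a_{n+2} + (-n + 1) a_n = 0.
Thus a_{n+2} = (n - 1) / ((n+1)(n+2)) * a_n.

Check with a_0 = 1, a_1 = -1 (apply the recurrence for n = 0, 1, 2, 3): a_0 = 1, a_1 = -1, a_2 = -1/2, a_3 = 0, a_4 = -1/24, a_5 = 0.

a_(n+2) = (n - 1) / ((n+1)(n+2)) * a_n; check: a_0 = 1, a_1 = -1, a_2 = -1/2, a_3 = 0, a_4 = -1/24, a_5 = 0


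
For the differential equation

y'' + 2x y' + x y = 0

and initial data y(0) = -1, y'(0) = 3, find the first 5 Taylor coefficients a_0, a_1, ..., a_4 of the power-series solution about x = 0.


Ansatz: y(x) = sum_{n>=0} a_n x^n, so y'(x) = sum_{n>=1} n a_n x^(n-1) and y''(x) = sum_{n>=2} n(n-1) a_n x^(n-2).
Substitute into P(x) y'' + Q(x) y' + R(x) y = 0 with P(x) = 1, Q(x) = 2x, R(x) = x, and match powers of x.
Initial conditions: a_0 = -1, a_1 = 3.
Setting the coefficient of each power of x to zero and solving order by order (substituting the coefficients already found):
  x^0: 2 a_2 = 0  ->  a_2 = 0
  x^1: 6 a_3 + 2 a_1 + a_0 = 0  ->  6 a_3 = -2 a_1 - a_0 = -5  ->  a_3 = -5/6
  x^2: 12 a_4 + 4 a_2 + a_1 = 0  ->  12 a_4 = -4 a_2 - a_1 = -3  ->  a_4 = -1/4
Truncated series: y(x) = -1 + 3 x - (5/6) x^3 - (1/4) x^4 + O(x^5).

a_0 = -1; a_1 = 3; a_2 = 0; a_3 = -5/6; a_4 = -1/4


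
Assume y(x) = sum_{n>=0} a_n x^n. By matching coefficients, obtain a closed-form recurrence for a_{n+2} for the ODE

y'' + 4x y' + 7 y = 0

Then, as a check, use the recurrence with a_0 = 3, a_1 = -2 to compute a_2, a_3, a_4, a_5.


Substitute y = sum_n a_n x^n.
y''(x) has coefficient (n+2)(n+1) a_{n+2} at x^n;
4 x y'(x) has coefficient 4 n a_n at x^n (shift);
7 y(x) has coefficient 7 a_n at x^n.
Matching x^n: (n+2)(n+1) a_{n+2} + (4n + 7) a_n = 0.
Thus a_{n+2} = (-4n - 7) / ((n+1)(n+2)) * a_n.

Check with a_0 = 3, a_1 = -2 (apply the recurrence for n = 0, 1, 2, 3): a_0 = 3, a_1 = -2, a_2 = -21/2, a_3 = 11/3, a_4 = 105/8, a_5 = -209/60.

a_(n+2) = (-4n - 7) / ((n+1)(n+2)) * a_n; check: a_0 = 3, a_1 = -2, a_2 = -21/2, a_3 = 11/3, a_4 = 105/8, a_5 = -209/60


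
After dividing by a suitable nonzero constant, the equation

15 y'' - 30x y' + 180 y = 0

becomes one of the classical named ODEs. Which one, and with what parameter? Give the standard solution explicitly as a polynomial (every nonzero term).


All three coefficients share the factor 15; dividing through by 15 gives  y'' - 2x y' + 12 y = 0.
This matches the Hermite equation y'' - 2x y' + 2n y = 0 with 2n = 12, so n = 6; the polynomial solution is H_6(x).
With y = sum_k a_k x^k, matching x^k gives (k+2)(k+1) a_{k+2} = 2(k - n) a_k = 2(k - 6) a_k. The right side vanishes at k = 6, so the series with the parity of 6 terminates at degree 6.
Standard normalization: leading coefficient of H_n is 2^n, so a_6 = 2^6 = 64. Work downward with a_k = (k+1)(k+2) a_{k+2} / (2(k - n)):
  a_4 = (5)(6)(64) / (2(4 - 6)) = 1920/(-4) = -480
  a_2 = (3)(4)(-480) / (2(2 - 6)) = -5760/(-8) = 720
  a_0 = (1)(2)(720) / (2(0 - 6)) = 1440/(-12) = -120
Hence H_6(x) = 64 x^6 - 480 x^4 + 720 x^2 - 120.

H_6(x); series = 64 x^6 - 480 x^4 + 720 x^2 - 120


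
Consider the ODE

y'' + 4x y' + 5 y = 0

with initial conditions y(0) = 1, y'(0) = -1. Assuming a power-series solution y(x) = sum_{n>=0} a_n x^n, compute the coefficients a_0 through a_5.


Ansatz: y(x) = sum_{n>=0} a_n x^n, so y'(x) = sum_{n>=1} n a_n x^(n-1) and y''(x) = sum_{n>=2} n(n-1) a_n x^(n-2).
Substitute into P(x) y'' + Q(x) y' + R(x) y = 0 with P(x) = 1, Q(x) = 4x, R(x) = 5, and match powers of x.
Initial conditions: a_0 = 1, a_1 = -1.
Setting the coefficient of each power of x to zero and solving order by order (substituting the coefficients already found):
  x^0: 2 a_2 + 5 a_0 = 0  ->  2 a_2 = -5 a_0 = -5  ->  a_2 = -5/2
  x^1: 6 a_3 + 9 a_1 = 0  ->  6 a_3 = -9 a_1 = 9  ->  a_3 = 3/2
  x^2: 12 a_4 + 13 a_2 = 0  ->  12 a_4 = -13 a_2 = 65/2  ->  a_4 = 65/24
  x^3: 20 a_5 + 17 a_3 = 0  ->  20 a_5 = -17 a_3 = -51/2  ->  a_5 = -51/40
Truncated series: y(x) = 1 - x - (5/2) x^2 + (3/2) x^3 + (65/24) x^4 - (51/40) x^5 + O(x^6).

a_0 = 1; a_1 = -1; a_2 = -5/2; a_3 = 3/2; a_4 = 65/24; a_5 = -51/40


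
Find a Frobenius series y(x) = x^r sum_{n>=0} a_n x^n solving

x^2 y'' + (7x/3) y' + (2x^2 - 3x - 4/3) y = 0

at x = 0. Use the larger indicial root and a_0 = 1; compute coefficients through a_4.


Write in Frobenius form y'' + (p(x)/x) y' + (q(x)/x^2) y = 0:
  p(x) = 7/3,  q(x) = 2x^2 - 3x - 4/3.
Indicial equation: r(r-1) + (7/3) r + (-4/3) = 0 -> roots r_1 = 2/3, r_2 = -2.
Take r = r_1 = 2/3. Let y(x) = x^r sum_{n>=0} a_n x^n with a_0 = 1.
Substitute y = x^r sum a_n x^n and match x^{r+n}. The recurrence is
  D(n) a_n - 3 a_{n-1} + 2 a_{n-2} = 0,  where D(n) = (r+n)(r+n-1) + (7/3)(r+n) + (-4/3).
  a_n = [3 a_{n-1} - 2 a_{n-2}] / D(n).
Since the indicial polynomial factors as (r - r_1)(r - r_2), D(n) = (r_1 + n - r_1)(r_1 + n - r_2) = n(n + 8/3).
Evaluating step by step (a_0 = 1):
  n = 1: D(1) = 1(1 + 8/3) = 11/3; numerator = 3(1) = 3; a_1 = (3)/(11/3) = 9/11
  n = 2: D(2) = 2(2 + 8/3) = 28/3; numerator = 3(9/11) - 2(1) = 5/11; a_2 = (5/11)/(28/3) = 15/308
  n = 3: D(3) = 3(3 + 8/3) = 17; numerator = 3(15/308) - 2(9/11) = -459/308; a_3 = (-459/308)/(17) = -27/308
  n = 4: D(4) = 4(4 + 8/3) = 80/3; numerator = 3(-27/308) - 2(15/308) = -111/308; a_4 = (-111/308)/(80/3) = -333/24640

r = 2/3; a_0 = 1; a_1 = 9/11; a_2 = 15/308; a_3 = -27/308; a_4 = -333/24640


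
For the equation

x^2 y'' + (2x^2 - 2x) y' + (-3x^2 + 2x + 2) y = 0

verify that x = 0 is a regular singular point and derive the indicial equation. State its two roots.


Divide by x^2 to reach normal form y'' + P_1(x) y' + P_2(x) y = 0 with P_1(x) = 2 - 2/x and P_2(x) = -3 + 2/x + 2/x^2.
x = 0 is a singular point because the y'-coefficient 2 - 2/x has a pole at x = 0 and the y-coefficient -3 + 2/x + 2/x^2 has a pole at x = 0.
It is a regular singular point because x P_1(x) = p(x) = 2x - 2 and x^2 P_2(x) = q(x) = -3x^2 + 2x + 2 are polynomials, hence analytic at x = 0.
p(0) = -2,  q(0) = 2.
Indicial equation: r(r-1) + p(0) r + q(0) = 0, i.e. r^2 + (p(0) - 1) r + q(0) = 0, i.e. r^2 - 3 r + 2 = 0.
Discriminant: (-3)^2 - 4(2) = 1, so r = (3 ± 1)/2.
Solving: r_1 = 2, r_2 = 1.

indicial: r^2 - 3 r + 2 = 0; roots r_1 = 2, r_2 = 1


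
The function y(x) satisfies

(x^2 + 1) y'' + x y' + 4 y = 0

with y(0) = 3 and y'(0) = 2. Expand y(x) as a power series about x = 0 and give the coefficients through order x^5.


Ansatz: y(x) = sum_{n>=0} a_n x^n, so y'(x) = sum_{n>=1} n a_n x^(n-1) and y''(x) = sum_{n>=2} n(n-1) a_n x^(n-2).
Substitute into P(x) y'' + Q(x) y' + R(x) y = 0 with P(x) = x^2 + 1, Q(x) = x, R(x) = 4, and match powers of x.
Initial conditions: a_0 = 3, a_1 = 2.
Setting the coefficient of each power of x to zero and solving order by order (substituting the coefficients already found):
  x^0: 2 a_2 + 4 a_0 = 0  ->  2 a_2 = -4 a_0 = -12  ->  a_2 = -6
  x^1: 6 a_3 + 5 a_1 = 0  ->  6 a_3 = -5 a_1 = -10  ->  a_3 = -5/3
  x^2: 12 a_4 + 8 a_2 = 0  ->  12 a_4 = -8 a_2 = 48  ->  a_4 = 4
  x^3: 20 a_5 + 13 a_3 = 0  ->  20 a_5 = -13 a_3 = 65/3  ->  a_5 = 13/12
Truncated series: y(x) = 3 + 2 x - 6 x^2 - (5/3) x^3 + 4 x^4 + (13/12) x^5 + O(x^6).

a_0 = 3; a_1 = 2; a_2 = -6; a_3 = -5/3; a_4 = 4; a_5 = 13/12


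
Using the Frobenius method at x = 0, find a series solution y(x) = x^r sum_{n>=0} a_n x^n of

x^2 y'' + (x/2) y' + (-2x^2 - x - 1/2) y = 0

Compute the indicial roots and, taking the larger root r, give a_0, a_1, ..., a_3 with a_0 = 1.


Write in Frobenius form y'' + (p(x)/x) y' + (q(x)/x^2) y = 0:
  p(x) = 1/2,  q(x) = -2x^2 - x - 1/2.
Indicial equation: r(r-1) + (1/2) r + (-1/2) = 0 -> roots r_1 = 1, r_2 = -1/2.
Take r = r_1 = 1. Let y(x) = x^r sum_{n>=0} a_n x^n with a_0 = 1.
Substitute y = x^r sum a_n x^n and match x^{r+n}. The recurrence is
  D(n) a_n - 1 a_{n-1} - 2 a_{n-2} = 0,  where D(n) = (r+n)(r+n-1) + (1/2)(r+n) + (-1/2).
  a_n = [1 a_{n-1} + 2 a_{n-2}] / D(n).
Since the indicial polynomial factors as (r - r_1)(r - r_2), D(n) = (r_1 + n - r_1)(r_1 + n - r_2) = n(n + 3/2).
Evaluating step by step (a_0 = 1):
  n = 1: D(1) = 1(1 + 3/2) = 5/2; numerator = 1(1) = 1; a_1 = (1)/(5/2) = 2/5
  n = 2: D(2) = 2(2 + 3/2) = 7; numerator = 1(2/5) + 2(1) = 12/5; a_2 = (12/5)/(7) = 12/35
  n = 3: D(3) = 3(3 + 3/2) = 27/2; numerator = 1(12/35) + 2(2/5) = 8/7; a_3 = (8/7)/(27/2) = 16/189

r = 1; a_0 = 1; a_1 = 2/5; a_2 = 12/35; a_3 = 16/189


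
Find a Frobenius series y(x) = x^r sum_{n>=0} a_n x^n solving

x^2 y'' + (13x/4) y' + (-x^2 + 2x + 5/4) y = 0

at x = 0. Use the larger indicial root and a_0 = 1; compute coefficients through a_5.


Write in Frobenius form y'' + (p(x)/x) y' + (q(x)/x^2) y = 0:
  p(x) = 13/4,  q(x) = -x^2 + 2x + 5/4.
Indicial equation: r(r-1) + (13/4) r + (5/4) = 0 -> roots r_1 = -1, r_2 = -5/4.
Take r = r_1 = -1. Let y(x) = x^r sum_{n>=0} a_n x^n with a_0 = 1.
Substitute y = x^r sum a_n x^n and match x^{r+n}. The recurrence is
  D(n) a_n + 2 a_{n-1} - 1 a_{n-2} = 0,  where D(n) = (r+n)(r+n-1) + (13/4)(r+n) + (5/4).
  a_n = [-2 a_{n-1} + 1 a_{n-2}] / D(n).
Since the indicial polynomial factors as (r - r_1)(r - r_2), D(n) = (r_1 + n - r_1)(r_1 + n - r_2) = n(n + 1/4).
Evaluating step by step (a_0 = 1):
  n = 1: D(1) = 1(1 + 1/4) = 5/4; numerator = -2(1) = -2; a_1 = (-2)/(5/4) = -8/5
  n = 2: D(2) = 2(2 + 1/4) = 9/2; numerator = -2(-8/5) + 1(1) = 21/5; a_2 = (21/5)/(9/2) = 14/15
  n = 3: D(3) = 3(3 + 1/4) = 39/4; numerator = -2(14/15) + 1(-8/5) = -52/15; a_3 = (-52/15)/(39/4) = -16/45
  n = 4: D(4) = 4(4 + 1/4) = 17; numerator = -2(-16/45) + 1(14/15) = 74/45; a_4 = (74/45)/(17) = 74/765
  n = 5: D(5) = 5(5 + 1/4) = 105/4; numerator = -2(74/765) + 1(-16/45) = -28/51; a_5 = (-28/51)/(105/4) = -16/765

r = -1; a_0 = 1; a_1 = -8/5; a_2 = 14/15; a_3 = -16/45; a_4 = 74/765; a_5 = -16/765


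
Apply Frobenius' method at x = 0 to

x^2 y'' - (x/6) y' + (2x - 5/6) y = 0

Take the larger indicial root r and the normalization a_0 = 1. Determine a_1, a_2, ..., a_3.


Write in Frobenius form y'' + (p(x)/x) y' + (q(x)/x^2) y = 0:
  p(x) = -1/6,  q(x) = 2x - 5/6.
Indicial equation: r(r-1) + (-1/6) r + (-5/6) = 0 -> roots r_1 = 5/3, r_2 = -1/2.
Take r = r_1 = 5/3. Let y(x) = x^r sum_{n>=0} a_n x^n with a_0 = 1.
Substitute y = x^r sum a_n x^n and match x^{r+n}. The recurrence is
  D(n) a_n + 2 a_{n-1} = 0,  where D(n) = (r+n)(r+n-1) + (-1/6)(r+n) + (-5/6).
  a_n = -2 / D(n) * a_{n-1}.
Since the indicial polynomial factors as (r - r_1)(r - r_2), D(n) = (r_1 + n - r_1)(r_1 + n - r_2) = n(n + 13/6).
Evaluating step by step (a_0 = 1):
  n = 1: D(1) = 1(1 + 13/6) = 19/6; numerator = -2(1) = -2; a_1 = (-2)/(19/6) = -12/19
  n = 2: D(2) = 2(2 + 13/6) = 25/3; numerator = -2(-12/19) = 24/19; a_2 = (24/19)/(25/3) = 72/475
  n = 3: D(3) = 3(3 + 13/6) = 31/2; numerator = -2(72/475) = -144/475; a_3 = (-144/475)/(31/2) = -288/14725

r = 5/3; a_0 = 1; a_1 = -12/19; a_2 = 72/475; a_3 = -288/14725
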